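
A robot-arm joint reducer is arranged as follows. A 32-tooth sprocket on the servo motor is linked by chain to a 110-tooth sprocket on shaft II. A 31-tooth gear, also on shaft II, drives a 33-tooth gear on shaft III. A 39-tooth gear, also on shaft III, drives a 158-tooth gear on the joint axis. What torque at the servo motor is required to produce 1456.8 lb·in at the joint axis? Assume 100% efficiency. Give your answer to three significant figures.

Overall ratio R = 3.4375 × 1.0645 × 4.0513 = 14.825.
Input torque = output torque / R = 1456.8 / 14.825 = 98.268 lb·in.

98.3 lb·in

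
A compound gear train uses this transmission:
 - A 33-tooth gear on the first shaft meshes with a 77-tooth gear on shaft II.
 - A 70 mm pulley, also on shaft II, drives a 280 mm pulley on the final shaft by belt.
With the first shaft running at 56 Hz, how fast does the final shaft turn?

6 Hz

Gear mesh: ratio = 77/33 = 2.3333, so shaft II turns at 56 / 2.3333 = 24 Hz.
Belt: ratio = 280/70 = 4, so the final shaft turns at 24 / 4 = 6 Hz.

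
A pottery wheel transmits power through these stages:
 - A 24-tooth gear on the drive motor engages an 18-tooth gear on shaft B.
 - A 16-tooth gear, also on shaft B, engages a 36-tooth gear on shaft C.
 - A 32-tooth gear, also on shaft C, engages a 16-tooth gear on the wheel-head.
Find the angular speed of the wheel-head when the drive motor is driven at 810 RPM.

gear mesh 18/24 = 0.75 → 810/0.75 = 1080 RPM
gear mesh 36/16 = 2.25 → 1080/2.25 = 480 RPM
gear mesh 16/32 = 0.5 → 480/0.5 = 960 RPM

960 RPM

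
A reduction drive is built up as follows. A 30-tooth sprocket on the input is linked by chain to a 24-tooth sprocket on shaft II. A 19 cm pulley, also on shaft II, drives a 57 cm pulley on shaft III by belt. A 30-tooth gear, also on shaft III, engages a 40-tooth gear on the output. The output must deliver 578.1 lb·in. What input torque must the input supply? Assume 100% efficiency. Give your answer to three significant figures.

181 lb·in

Overall ratio R = 0.8 × 3 × 1.3333 = 3.2.
Input torque = output torque / R = 578.1 / 3.2 = 180.66 lb·in.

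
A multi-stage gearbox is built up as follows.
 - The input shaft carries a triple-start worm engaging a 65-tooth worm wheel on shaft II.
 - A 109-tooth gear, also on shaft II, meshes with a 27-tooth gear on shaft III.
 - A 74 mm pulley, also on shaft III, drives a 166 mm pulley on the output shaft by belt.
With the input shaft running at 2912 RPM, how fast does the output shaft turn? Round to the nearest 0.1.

241.9 RPM

the input shaft → shaft II (worm, 65/3): 2912 ÷ 21.667 = 134.4 RPM
shaft II → shaft III (gear mesh, 27/109): 134.4 ÷ 0.24771 = 542.58 RPM
shaft III → the output shaft (belt, 166/74): 542.58 ÷ 2.2432 = 241.87 RPM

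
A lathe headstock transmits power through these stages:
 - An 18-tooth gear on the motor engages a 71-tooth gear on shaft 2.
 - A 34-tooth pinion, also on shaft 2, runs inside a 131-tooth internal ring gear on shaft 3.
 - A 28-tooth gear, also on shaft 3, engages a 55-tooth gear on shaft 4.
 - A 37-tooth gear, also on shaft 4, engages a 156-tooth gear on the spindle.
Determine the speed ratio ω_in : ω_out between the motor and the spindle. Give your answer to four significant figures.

Each stage contributes driven/driver: gear mesh 71/18 = 3.9444, internal gear 131/34 = 3.8529, gear mesh 55/28 = 1.9643, gear mesh 156/37 = 4.2162.
Overall: 3.9444 × 3.8529 × 1.9643 × 4.2162 = 125.87.

125.9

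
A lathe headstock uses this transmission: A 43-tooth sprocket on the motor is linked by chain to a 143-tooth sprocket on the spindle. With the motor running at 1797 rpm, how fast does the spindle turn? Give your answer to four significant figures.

chain 143/43 = 3.3256 → 1797/3.3256 = 540.36 rpm

540.4 rpm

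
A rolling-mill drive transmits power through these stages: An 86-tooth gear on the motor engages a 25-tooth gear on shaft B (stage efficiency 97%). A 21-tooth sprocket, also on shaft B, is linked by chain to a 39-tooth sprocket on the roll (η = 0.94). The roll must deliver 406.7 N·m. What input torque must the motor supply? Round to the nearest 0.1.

Overall ratio R = 0.2907 × 1.8571 = 0.53987; overall efficiency η = 0.97 × 0.94 = 0.9118.
Input torque = output torque / (R × η) = 406.7 / (0.53987 × 0.9118) = 826.2 N·m.

826.2 N·m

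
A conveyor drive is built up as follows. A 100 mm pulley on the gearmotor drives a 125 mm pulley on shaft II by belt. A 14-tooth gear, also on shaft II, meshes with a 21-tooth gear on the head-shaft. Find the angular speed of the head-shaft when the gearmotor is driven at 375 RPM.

the gearmotor → shaft II (belt, 125/100): 375 ÷ 1.25 = 300 RPM
shaft II → the head-shaft (gear mesh, 21/14): 300 ÷ 1.5 = 200 RPM

200 RPM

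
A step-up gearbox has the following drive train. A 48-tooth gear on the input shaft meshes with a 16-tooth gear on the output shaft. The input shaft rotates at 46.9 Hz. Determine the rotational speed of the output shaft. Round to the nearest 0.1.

140.7 Hz

Gear mesh: ratio = 16/48 = 0.33333, so the output shaft turns at 46.9 / 0.33333 = 140.7 Hz.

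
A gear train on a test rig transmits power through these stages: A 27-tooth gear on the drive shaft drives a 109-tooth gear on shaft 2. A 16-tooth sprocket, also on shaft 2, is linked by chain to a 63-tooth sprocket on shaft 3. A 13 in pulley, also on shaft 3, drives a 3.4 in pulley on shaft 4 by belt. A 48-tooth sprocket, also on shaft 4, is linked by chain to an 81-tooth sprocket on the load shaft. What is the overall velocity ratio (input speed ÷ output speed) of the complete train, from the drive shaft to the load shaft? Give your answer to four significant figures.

7.016

Each stage contributes driven/driver: gear mesh 109/27 = 4.037, chain 63/16 = 3.9375, belt 3.4/13 = 0.26154, chain 81/48 = 1.6875.
Overall: 4.037 × 3.9375 × 0.26154 × 1.6875 = 7.0156.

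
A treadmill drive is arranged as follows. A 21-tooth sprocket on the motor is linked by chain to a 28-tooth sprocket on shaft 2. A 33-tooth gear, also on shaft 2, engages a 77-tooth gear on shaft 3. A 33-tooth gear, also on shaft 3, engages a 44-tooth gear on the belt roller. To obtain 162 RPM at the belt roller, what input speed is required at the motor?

Overall ratio R = 1.3333 × 2.3333 × 1.3333 = 4.1481.
Required input speed = output speed × R = 162 × 4.1481 = 672 RPM.

672 RPM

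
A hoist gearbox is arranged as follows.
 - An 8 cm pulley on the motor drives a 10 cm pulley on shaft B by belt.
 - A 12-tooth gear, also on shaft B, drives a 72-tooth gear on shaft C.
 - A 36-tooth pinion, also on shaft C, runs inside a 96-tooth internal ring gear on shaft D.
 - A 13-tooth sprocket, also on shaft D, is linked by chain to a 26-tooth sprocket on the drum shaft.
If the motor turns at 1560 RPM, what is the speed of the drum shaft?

Belt: ratio = 10/8 = 1.25, so shaft B turns at 1560 / 1.25 = 1248 RPM.
Gear mesh: ratio = 72/12 = 6, so shaft C turns at 1248 / 6 = 208 RPM.
Internal gear: ratio = 96/36 = 2.6667, so shaft D turns at 208 / 2.6667 = 78 RPM.
Chain: ratio = 26/13 = 2, so the drum shaft turns at 78 / 2 = 39 RPM.

39 RPM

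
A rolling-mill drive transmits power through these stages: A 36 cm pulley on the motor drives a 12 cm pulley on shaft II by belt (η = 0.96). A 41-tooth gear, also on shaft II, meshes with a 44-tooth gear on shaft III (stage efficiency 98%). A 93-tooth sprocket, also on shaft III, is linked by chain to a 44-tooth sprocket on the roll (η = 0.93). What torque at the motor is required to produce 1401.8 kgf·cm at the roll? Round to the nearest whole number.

9466 kgf·cm

Overall ratio R = 0.33333 × 1.0732 × 0.47312 = 0.16925; overall efficiency η = 0.96 × 0.98 × 0.93 = 0.8749.
Input torque = output torque / (R × η) = 1401.8 / (0.16925 × 0.8749) = 9466.5 kgf·cm.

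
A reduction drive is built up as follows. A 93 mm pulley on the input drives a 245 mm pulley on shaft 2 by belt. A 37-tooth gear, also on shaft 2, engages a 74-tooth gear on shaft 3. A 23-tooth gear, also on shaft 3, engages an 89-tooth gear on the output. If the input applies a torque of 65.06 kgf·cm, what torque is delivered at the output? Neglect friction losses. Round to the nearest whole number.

1326 kgf·cm

belt 245/93 = 2.6344 → τ = 65.06·2.6344 = 171.39 kgf·cm
gear mesh 74/37 = 2 → τ = 171.39·2 = 342.79 kgf·cm
gear mesh 89/23 = 3.8696 → τ = 342.79·3.8696 = 1326.4 kgf·cm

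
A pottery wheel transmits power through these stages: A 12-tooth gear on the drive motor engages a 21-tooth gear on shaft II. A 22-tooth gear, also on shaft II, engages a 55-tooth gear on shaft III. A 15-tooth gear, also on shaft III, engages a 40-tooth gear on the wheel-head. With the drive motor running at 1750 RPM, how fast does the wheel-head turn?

150 RPM

Gear mesh: ratio = 21/12 = 1.75, so shaft II turns at 1750 / 1.75 = 1000 RPM.
Gear mesh: ratio = 55/22 = 2.5, so shaft III turns at 1000 / 2.5 = 400 RPM.
Gear mesh: ratio = 40/15 = 2.6667, so the wheel-head turns at 400 / 2.6667 = 150 RPM.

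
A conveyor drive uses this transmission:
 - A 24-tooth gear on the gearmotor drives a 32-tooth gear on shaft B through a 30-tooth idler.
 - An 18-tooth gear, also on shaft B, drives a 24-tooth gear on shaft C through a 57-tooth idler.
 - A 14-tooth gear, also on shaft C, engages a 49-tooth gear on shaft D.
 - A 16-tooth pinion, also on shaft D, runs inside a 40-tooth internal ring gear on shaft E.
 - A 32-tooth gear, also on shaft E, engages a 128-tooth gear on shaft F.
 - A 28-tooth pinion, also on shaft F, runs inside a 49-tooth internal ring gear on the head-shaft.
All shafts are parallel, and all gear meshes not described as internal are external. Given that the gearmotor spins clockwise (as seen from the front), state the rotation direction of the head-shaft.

clockwise

the gearmotor → shaft B: driver → idler → driven is 2 external meshes, 2 reversals → CW.
shaft B → shaft C: driver → idler → driven is 2 external meshes, 2 reversals → CW.
shaft C → shaft D: external mesh, 1 reversal → CCW.
shaft D → shaft E: internal mesh, same direction → CCW.
shaft E → shaft F: external mesh, 1 reversal → CW.
shaft F → the head-shaft: internal mesh, same direction → CW.
6 reversals in total — an even number — so the head-shaft turns the same way as the gearmotor.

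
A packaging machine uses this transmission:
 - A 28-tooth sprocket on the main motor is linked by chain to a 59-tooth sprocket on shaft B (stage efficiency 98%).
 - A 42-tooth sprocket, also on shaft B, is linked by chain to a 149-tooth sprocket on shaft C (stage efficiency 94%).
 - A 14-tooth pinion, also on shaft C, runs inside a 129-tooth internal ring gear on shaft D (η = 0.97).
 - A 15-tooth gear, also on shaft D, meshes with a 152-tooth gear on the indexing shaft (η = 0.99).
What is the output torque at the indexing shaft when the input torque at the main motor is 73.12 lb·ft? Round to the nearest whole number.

45148 lb·ft

chain 59/28 = 2.1071 → τ = 73.12·2.1071·0.98 = 150.99 lb·ft
chain 149/42 = 3.5476 → τ = 150.99·3.5476·0.94 = 503.53 lb·ft
internal gear 129/14 = 9.2143 → τ = 503.53·9.2143·0.97 = 4500.4 lb·ft
gear mesh 152/15 = 10.133 → τ = 4500.4·10.133·0.99 = 45148 lb·ft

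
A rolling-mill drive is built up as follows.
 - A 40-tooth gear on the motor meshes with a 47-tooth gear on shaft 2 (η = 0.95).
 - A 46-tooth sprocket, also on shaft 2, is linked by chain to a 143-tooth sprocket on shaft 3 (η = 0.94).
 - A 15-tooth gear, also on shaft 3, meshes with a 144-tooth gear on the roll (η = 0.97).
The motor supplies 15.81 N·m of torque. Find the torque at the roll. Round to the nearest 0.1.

Gear mesh: ratio = 47/40 = 1.175; torque at shaft 2 = 15.81 × 1.175 × 0.95 = 17.648 N·m.
Chain: ratio = 143/46 = 3.1087; torque at shaft 3 = 17.648 × 3.1087 × 0.94 = 51.57 N·m.
Gear mesh: ratio = 144/15 = 9.6; torque at the roll = 51.57 × 9.6 × 0.97 = 480.22 N·m.

480.2 N·m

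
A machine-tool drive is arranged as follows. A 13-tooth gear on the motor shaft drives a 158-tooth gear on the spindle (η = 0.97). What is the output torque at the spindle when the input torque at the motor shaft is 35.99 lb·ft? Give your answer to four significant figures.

424.3 lb·ft

Gear mesh: ratio = 158/13 = 12.154; torque at the spindle = 35.99 × 12.154 × 0.97 = 424.29 lb·ft.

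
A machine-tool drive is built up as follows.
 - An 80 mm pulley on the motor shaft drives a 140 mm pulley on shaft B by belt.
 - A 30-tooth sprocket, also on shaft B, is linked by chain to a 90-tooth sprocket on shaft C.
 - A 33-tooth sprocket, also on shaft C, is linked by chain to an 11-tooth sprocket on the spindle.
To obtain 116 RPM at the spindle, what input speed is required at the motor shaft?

Overall ratio R = 1.75 × 3 × 0.33333 = 1.75.
Required input speed = output speed × R = 116 × 1.75 = 203 RPM.

203 RPM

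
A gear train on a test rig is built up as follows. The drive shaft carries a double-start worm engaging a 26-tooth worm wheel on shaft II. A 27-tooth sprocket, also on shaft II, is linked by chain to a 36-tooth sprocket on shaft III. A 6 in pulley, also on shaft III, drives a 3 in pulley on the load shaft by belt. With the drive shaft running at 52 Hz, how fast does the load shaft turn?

6 Hz

worm 26/2 = 13 → 52/13 = 4 Hz
chain 36/27 = 1.3333 → 4/1.3333 = 3 Hz
belt 3/6 = 0.5 → 3/0.5 = 6 Hz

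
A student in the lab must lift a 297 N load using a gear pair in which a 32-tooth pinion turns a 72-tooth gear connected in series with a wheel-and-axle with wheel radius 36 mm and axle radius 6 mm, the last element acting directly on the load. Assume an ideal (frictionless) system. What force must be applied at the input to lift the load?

Gear pair MA = 72/32 = 2.25.
Wheel-and-axle MA = R/r = 36/6 = 6.
Combined ideal MA = 2.25 × 6 = 13.5.
Effort = load / MA = 297 / 13.5 = 22 N.

22 N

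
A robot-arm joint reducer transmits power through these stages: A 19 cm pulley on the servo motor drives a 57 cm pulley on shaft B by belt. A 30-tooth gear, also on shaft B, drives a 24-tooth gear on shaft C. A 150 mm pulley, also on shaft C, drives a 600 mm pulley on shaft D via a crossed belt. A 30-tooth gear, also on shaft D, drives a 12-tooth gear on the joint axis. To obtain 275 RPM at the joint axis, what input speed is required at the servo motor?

1056 RPM

Overall ratio R = 3 × 0.8 × 4 × 0.4 = 3.84.
Required input speed = output speed × R = 275 × 3.84 = 1056 RPM.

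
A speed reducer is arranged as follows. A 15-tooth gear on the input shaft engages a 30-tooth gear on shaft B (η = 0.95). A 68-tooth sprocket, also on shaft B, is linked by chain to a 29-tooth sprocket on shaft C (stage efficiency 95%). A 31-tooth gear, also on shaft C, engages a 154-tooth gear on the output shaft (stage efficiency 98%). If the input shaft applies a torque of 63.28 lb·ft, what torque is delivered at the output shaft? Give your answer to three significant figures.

237 lb·ft

gear mesh 30/15 = 2 → τ = 63.28·2·0.95 = 120.23 lb·ft
chain 29/68 = 0.42647 → τ = 120.23·0.42647·0.95 = 48.712 lb·ft
gear mesh 154/31 = 4.9677 → τ = 48.712·4.9677·0.98 = 237.15 lb·ft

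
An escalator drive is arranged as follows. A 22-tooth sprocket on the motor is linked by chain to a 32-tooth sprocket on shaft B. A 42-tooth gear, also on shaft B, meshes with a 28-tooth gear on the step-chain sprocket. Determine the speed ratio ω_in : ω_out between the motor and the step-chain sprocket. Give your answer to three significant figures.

Each stage contributes driven/driver: chain 32/22 = 1.4545, gear mesh 28/42 = 0.66667.
Overall: 1.4545 × 0.66667 = 0.9697.

0.970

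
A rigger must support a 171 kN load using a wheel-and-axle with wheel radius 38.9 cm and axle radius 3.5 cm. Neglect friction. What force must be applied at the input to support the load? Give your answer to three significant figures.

Wheel-and-axle MA = R/r = 38.9/3.5 = 11.114.
Effort = load / MA = 171 / 11.114 = 15.386 kN.

15.4 kN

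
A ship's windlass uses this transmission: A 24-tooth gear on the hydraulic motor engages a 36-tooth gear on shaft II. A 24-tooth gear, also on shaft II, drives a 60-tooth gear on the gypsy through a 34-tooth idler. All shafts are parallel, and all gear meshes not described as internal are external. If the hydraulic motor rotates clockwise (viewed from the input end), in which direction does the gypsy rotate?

the hydraulic motor → shaft II: external mesh, 1 reversal → CCW.
shaft II → the gypsy: driver → idler → driven is 2 external meshes, 2 reversals → CCW.
3 reversals in total — an odd number — so the gypsy turns opposite to the hydraulic motor.

counterclockwise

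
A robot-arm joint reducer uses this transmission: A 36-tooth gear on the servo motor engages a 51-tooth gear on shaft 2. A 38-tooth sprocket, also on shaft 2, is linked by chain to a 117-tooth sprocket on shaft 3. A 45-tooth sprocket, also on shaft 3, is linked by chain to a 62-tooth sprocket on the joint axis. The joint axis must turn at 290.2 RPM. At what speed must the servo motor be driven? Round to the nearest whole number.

Overall ratio R = 1.4167 × 3.0789 × 1.3778 = 6.0096.
Required input speed = output speed × R = 290.2 × 6.0096 = 1744 RPM.

1744 RPM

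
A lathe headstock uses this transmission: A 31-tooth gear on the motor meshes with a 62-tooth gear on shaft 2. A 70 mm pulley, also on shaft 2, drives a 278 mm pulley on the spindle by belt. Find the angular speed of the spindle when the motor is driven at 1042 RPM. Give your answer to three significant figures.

gear mesh 62/31 = 2 → 1042/2 = 521 RPM
belt 278/70 = 3.9714 → 521/3.9714 = 131.19 RPM

131 RPM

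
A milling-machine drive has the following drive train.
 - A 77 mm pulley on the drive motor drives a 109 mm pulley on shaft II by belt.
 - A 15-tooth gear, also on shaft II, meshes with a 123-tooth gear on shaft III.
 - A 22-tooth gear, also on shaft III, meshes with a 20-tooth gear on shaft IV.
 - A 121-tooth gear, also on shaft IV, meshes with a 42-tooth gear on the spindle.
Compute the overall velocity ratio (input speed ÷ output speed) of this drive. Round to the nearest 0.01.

Each stage contributes driven/driver: belt 109/77 = 1.4156, gear mesh 123/15 = 8.2, gear mesh 20/22 = 0.90909, gear mesh 42/121 = 0.34711.
Overall: 1.4156 × 8.2 × 0.90909 × 0.34711 = 3.6629.

3.66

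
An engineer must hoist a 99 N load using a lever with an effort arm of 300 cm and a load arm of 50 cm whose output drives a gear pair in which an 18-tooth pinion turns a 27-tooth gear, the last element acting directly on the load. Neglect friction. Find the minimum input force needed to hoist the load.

Lever MA = effort arm / load arm = 300/50 = 6.
Gear pair MA = 27/18 = 1.5.
Combined ideal MA = 6 × 1.5 = 9.
Effort = load / MA = 99 / 9 = 11 N.

11 N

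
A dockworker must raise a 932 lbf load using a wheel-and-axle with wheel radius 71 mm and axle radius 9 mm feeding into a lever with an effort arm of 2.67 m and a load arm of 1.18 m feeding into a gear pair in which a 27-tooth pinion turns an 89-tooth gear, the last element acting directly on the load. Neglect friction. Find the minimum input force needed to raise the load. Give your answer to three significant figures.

Wheel-and-axle MA = R/r = 71/9 = 7.8889.
Lever MA = effort arm / load arm = 2.67/1.18 = 2.2627.
Gear pair MA = 89/27 = 3.2963.
Combined ideal MA = 7.8889 × 2.2627 × 3.2963 = 58.84.
Effort = load / MA = 932 / 58.84 = 15.84 lbf.

15.8 lbf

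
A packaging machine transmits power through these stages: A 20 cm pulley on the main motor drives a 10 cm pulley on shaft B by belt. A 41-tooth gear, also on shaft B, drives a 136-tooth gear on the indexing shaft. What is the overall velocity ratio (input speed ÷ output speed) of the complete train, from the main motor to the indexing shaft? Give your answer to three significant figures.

1.66

Each stage contributes driven/driver: belt 10/20 = 0.5, gear mesh 136/41 = 3.3171.
Overall: 0.5 × 3.3171 = 1.6585.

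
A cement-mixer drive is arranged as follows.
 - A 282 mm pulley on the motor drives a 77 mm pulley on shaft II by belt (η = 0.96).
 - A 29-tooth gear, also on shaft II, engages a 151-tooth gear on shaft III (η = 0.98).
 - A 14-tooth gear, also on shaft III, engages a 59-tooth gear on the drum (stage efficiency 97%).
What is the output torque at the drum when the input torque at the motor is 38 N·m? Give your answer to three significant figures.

belt 77/282 = 0.27305 → τ = 38·0.27305·0.96 = 9.9609 N·m
gear mesh 151/29 = 5.2069 → τ = 9.9609·5.2069·0.98 = 50.828 N·m
gear mesh 59/14 = 4.2143 → τ = 50.828·4.2143·0.97 = 207.78 N·m

208 N·m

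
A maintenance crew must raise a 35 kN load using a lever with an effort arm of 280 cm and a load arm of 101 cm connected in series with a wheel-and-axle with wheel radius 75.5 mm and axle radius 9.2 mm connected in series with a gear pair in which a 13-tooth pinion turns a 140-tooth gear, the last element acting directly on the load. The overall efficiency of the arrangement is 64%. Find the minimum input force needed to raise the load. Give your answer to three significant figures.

Lever MA = effort arm / load arm = 280/101 = 2.7723.
Wheel-and-axle MA = R/r = 75.5/9.2 = 8.2065.
Gear pair MA = 140/13 = 10.769.
Combined ideal MA = 2.7723 × 8.2065 × 10.769 = 245.01.
Actual MA = 245.01 × 0.64 = 156.81.
Effort = load / actual MA = 35 / 156.81 = 0.22321 kN.

0.223 kN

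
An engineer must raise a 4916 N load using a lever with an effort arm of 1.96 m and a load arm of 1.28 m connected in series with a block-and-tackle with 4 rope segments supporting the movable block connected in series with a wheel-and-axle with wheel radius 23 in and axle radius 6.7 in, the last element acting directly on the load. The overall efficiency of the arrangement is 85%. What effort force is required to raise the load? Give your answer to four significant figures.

275.1 N

Lever MA = effort arm / load arm = 1.96/1.28 = 1.5312.
Block-and-tackle MA = number of supporting rope parts = 4.
Wheel-and-axle MA = R/r = 23/6.7 = 3.4328.
Combined ideal MA = 1.5312 × 4 × 3.4328 = 21.026.
Actual MA = 21.026 × 0.85 = 17.872.
Effort = load / actual MA = 4916 / 17.872 = 275.06 N.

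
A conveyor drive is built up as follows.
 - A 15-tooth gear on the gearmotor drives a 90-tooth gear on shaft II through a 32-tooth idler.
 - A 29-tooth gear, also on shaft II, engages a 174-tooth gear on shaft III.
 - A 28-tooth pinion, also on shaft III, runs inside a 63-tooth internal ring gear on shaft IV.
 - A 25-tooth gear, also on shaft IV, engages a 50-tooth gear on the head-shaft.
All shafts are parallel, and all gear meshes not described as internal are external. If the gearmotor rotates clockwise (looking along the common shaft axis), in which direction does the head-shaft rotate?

the gearmotor → shaft II: driver → idler → driven is 2 external meshes, 2 reversals → CW.
shaft II → shaft III: external mesh, 1 reversal → CCW.
shaft III → shaft IV: internal mesh, same direction → CCW.
shaft IV → the head-shaft: external mesh, 1 reversal → CW.
4 reversals in total — an even number — so the head-shaft turns the same way as the gearmotor.

clockwise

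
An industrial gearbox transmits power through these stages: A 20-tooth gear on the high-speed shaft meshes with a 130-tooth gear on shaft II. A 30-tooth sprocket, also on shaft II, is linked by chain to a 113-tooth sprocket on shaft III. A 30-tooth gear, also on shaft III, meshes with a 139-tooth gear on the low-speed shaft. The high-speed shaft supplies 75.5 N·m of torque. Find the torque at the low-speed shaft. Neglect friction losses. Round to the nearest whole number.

8565 N·m

Gear mesh: ratio = 130/20 = 6.5; torque at shaft II = 75.5 × 6.5 = 490.75 N·m.
Chain: ratio = 113/30 = 3.7667; torque at shaft III = 490.75 × 3.7667 = 1848.5 N·m.
Gear mesh: ratio = 139/30 = 4.6333; torque at the low-speed shaft = 1848.5 × 4.6333 = 8564.7 N·m.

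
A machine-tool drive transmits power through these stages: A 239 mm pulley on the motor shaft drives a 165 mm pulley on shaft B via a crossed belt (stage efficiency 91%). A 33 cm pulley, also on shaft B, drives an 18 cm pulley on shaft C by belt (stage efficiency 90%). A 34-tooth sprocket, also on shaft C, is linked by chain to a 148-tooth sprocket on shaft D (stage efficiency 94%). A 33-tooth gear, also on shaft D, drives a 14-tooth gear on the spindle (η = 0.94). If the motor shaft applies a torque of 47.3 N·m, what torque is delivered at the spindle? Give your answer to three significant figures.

23.8 N·m

Belt: ratio = 165/239 = 0.69038; torque at shaft B = 47.3 × 0.69038 × 0.91 = 29.716 N·m.
Belt: ratio = 18/33 = 0.54545; torque at shaft C = 29.716 × 0.54545 × 0.90 = 14.588 N·m.
Chain: ratio = 148/34 = 4.3529; torque at shaft D = 14.588 × 4.3529 × 0.94 = 59.69 N·m.
Gear mesh: ratio = 14/33 = 0.42424; torque at the spindle = 59.69 × 0.42424 × 0.94 = 23.804 N·m.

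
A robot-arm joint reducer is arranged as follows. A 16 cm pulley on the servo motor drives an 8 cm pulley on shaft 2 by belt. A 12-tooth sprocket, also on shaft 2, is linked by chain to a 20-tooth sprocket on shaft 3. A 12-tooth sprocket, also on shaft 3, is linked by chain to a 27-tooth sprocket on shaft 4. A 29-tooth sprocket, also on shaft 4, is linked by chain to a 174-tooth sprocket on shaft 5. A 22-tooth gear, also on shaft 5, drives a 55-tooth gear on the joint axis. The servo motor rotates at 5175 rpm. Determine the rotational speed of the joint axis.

184 rpm

belt 8/16 = 0.5 → 5175/0.5 = 10350 rpm
chain 20/12 = 1.6667 → 10350/1.6667 = 6210 rpm
chain 27/12 = 2.25 → 6210/2.25 = 2760 rpm
chain 174/29 = 6 → 2760/6 = 460 rpm
gear mesh 55/22 = 2.5 → 460/2.5 = 184 rpm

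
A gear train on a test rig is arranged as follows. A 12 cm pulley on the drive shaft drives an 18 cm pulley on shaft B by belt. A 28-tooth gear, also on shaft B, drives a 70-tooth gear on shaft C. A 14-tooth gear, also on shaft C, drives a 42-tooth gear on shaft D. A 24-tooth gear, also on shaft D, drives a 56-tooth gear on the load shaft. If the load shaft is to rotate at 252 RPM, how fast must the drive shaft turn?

6615 RPM

Overall ratio R = 1.5 × 2.5 × 3 × 2.3333 = 26.25.
Required input speed = output speed × R = 252 × 26.25 = 6615 RPM.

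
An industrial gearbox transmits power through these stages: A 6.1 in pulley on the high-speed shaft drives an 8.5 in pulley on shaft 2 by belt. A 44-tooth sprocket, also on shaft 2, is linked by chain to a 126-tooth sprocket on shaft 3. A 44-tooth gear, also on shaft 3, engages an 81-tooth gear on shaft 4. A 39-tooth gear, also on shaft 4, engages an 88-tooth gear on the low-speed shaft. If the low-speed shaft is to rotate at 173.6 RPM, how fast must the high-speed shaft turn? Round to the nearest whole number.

Overall ratio R = 1.3934 × 2.8636 × 1.8409 × 2.2564 = 16.575.
Required input speed = output speed × R = 173.6 × 16.575 = 2877.4 RPM.

2877 RPM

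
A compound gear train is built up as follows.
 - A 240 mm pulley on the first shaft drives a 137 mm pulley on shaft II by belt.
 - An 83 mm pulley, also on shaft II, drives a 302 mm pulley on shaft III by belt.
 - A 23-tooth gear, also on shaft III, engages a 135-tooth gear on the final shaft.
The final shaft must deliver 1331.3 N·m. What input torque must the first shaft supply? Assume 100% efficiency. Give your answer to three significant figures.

109 N·m

Overall ratio R = 0.57083 × 3.6386 × 5.8696 = 12.191.
Input torque = output torque / R = 1331.3 / 12.191 = 109.2 N·m.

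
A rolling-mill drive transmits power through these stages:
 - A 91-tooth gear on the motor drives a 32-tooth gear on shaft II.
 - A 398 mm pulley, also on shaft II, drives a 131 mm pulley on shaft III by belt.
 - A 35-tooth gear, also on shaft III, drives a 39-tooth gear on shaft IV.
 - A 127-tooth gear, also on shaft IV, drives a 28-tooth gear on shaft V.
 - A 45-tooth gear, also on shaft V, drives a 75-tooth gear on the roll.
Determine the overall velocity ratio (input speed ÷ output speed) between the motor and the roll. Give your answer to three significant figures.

0.0474

Each stage contributes driven/driver: gear mesh 32/91 = 0.35165, belt 131/398 = 0.32915, gear mesh 39/35 = 1.1143, gear mesh 28/127 = 0.22047, gear mesh 75/45 = 1.6667.
Overall: 0.35165 × 0.32915 × 1.1143 × 0.22047 × 1.6667 = 0.047391.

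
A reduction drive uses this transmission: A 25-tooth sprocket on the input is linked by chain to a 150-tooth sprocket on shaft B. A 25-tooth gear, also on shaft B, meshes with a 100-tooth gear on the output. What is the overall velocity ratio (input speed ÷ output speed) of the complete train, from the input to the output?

24

Each stage contributes driven/driver: chain 150/25 = 6, gear mesh 100/25 = 4.
Overall: 6 × 4 = 24.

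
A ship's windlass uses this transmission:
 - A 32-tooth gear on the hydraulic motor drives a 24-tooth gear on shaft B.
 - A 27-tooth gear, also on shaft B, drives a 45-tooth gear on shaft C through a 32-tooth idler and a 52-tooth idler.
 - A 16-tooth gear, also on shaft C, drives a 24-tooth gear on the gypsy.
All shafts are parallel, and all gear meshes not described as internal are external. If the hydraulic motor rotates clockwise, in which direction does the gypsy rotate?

anticlockwise

the hydraulic motor → shaft B: external mesh, 1 reversal → CCW.
shaft B → shaft C: driver → idler → idler → driven is 3 external meshes, 3 reversals → CW.
shaft C → the gypsy: external mesh, 1 reversal → CCW.
5 reversals in total — an odd number — so the gypsy turns opposite to the hydraulic motor.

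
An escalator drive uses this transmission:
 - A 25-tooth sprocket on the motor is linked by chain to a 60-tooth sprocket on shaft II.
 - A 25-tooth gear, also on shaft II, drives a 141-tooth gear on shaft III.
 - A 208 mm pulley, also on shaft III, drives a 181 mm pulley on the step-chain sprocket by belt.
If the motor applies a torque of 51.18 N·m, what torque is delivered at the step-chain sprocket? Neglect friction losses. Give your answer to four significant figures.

602.8 N·m

Chain: ratio = 60/25 = 2.4; torque at shaft II = 51.18 × 2.4 = 122.83 N·m.
Gear mesh: ratio = 141/25 = 5.64; torque at shaft III = 122.83 × 5.64 = 692.77 N·m.
Belt: ratio = 181/208 = 0.87019; torque at the step-chain sprocket = 692.77 × 0.87019 = 602.85 N·m.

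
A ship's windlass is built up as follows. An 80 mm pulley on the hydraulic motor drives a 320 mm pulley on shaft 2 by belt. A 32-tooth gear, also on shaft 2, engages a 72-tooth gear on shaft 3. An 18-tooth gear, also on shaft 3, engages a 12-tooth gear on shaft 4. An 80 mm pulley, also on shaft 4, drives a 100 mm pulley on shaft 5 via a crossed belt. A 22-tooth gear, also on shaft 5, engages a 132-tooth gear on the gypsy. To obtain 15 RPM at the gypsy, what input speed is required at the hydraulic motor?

675 RPM

Overall ratio R = 4 × 2.25 × 0.66667 × 1.25 × 6 = 45.
Required input speed = output speed × R = 15 × 45 = 675 RPM.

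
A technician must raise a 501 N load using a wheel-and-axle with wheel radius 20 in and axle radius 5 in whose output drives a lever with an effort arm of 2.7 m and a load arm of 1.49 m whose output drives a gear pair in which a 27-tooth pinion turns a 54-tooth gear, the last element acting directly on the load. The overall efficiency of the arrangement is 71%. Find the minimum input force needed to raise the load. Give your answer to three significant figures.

Wheel-and-axle MA = R/r = 20/5 = 4.
Lever MA = effort arm / load arm = 2.7/1.49 = 1.8121.
Gear pair MA = 54/27 = 2.
Combined ideal MA = 4 × 1.8121 × 2 = 14.497.
Actual MA = 14.497 × 0.71 = 10.293.
Effort = load / actual MA = 501 / 10.293 = 48.676 N.

48.7 N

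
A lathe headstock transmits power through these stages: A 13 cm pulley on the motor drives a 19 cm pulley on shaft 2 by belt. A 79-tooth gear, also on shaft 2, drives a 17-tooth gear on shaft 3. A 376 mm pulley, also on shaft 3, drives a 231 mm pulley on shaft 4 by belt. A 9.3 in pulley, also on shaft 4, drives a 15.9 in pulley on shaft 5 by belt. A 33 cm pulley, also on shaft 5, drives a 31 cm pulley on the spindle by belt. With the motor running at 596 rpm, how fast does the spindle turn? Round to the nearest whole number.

1921 rpm

Belt: ratio = 19/13 = 1.4615, so shaft 2 turns at 596 / 1.4615 = 407.79 rpm.
Gear mesh: ratio = 17/79 = 0.21519, so shaft 3 turns at 407.79 / 0.21519 = 1895 rpm.
Belt: ratio = 231/376 = 0.61436, so shaft 4 turns at 1895 / 0.61436 = 3084.5 rpm.
Belt: ratio = 15.9/9.3 = 1.7097, so shaft 5 turns at 3084.5 / 1.7097 = 1804.2 rpm.
Belt: ratio = 31/33 = 0.93939, so the spindle turns at 1804.2 / 0.93939 = 1920.6 rpm.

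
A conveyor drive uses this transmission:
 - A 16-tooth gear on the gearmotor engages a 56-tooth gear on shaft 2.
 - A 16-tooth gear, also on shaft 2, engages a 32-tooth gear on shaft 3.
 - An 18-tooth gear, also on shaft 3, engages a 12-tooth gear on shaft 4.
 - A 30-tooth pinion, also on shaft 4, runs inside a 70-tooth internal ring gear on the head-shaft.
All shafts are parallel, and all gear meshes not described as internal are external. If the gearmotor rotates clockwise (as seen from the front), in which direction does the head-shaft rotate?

anticlockwise

the gearmotor → shaft 2: external mesh, 1 reversal → CCW.
shaft 2 → shaft 3: external mesh, 1 reversal → CW.
shaft 3 → shaft 4: external mesh, 1 reversal → CCW.
shaft 4 → the head-shaft: internal mesh, same direction → CCW.
3 reversals in total — an odd number — so the head-shaft turns opposite to the gearmotor.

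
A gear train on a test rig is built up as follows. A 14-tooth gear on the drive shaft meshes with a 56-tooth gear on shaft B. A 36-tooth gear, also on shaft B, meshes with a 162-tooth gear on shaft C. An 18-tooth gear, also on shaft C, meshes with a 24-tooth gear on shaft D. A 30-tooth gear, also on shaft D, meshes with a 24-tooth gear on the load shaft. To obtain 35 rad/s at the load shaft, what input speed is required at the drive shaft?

672 rad/s

Overall ratio R = 4 × 4.5 × 1.3333 × 0.8 = 19.2.
Required input speed = output speed × R = 35 × 19.2 = 672 rad/s.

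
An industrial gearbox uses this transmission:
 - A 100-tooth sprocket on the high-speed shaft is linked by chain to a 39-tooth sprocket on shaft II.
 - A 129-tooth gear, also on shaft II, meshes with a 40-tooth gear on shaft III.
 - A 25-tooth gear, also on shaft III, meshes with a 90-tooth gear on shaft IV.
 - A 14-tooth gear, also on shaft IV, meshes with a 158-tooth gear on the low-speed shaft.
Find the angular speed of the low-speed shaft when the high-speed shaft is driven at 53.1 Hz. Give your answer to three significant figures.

chain 39/100 = 0.39 → 53.1/0.39 = 136.15 Hz
gear mesh 40/129 = 0.31008 → 136.15/0.31008 = 439.1 Hz
gear mesh 90/25 = 3.6 → 439.1/3.6 = 121.97 Hz
gear mesh 158/14 = 11.286 → 121.97/11.286 = 10.808 Hz

10.8 Hz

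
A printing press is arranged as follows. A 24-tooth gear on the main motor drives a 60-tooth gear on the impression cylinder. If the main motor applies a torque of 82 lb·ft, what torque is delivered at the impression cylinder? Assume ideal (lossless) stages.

Gear mesh: ratio = 60/24 = 2.5; torque at the impression cylinder = 82 × 2.5 = 205 lb·ft.

205 lb·ft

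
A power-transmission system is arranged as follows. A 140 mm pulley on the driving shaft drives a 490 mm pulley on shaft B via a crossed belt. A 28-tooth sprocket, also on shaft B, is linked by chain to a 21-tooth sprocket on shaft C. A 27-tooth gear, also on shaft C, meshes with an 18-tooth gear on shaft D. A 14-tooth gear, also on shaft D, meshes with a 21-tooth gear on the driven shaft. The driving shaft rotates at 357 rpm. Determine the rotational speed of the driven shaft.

136 rpm

Belt: ratio = 490/140 = 3.5, so shaft B turns at 357 / 3.5 = 102 rpm.
Chain: ratio = 21/28 = 0.75, so shaft C turns at 102 / 0.75 = 136 rpm.
Gear mesh: ratio = 18/27 = 0.66667, so shaft D turns at 136 / 0.66667 = 204 rpm.
Gear mesh: ratio = 21/14 = 1.5, so the driven shaft turns at 204 / 1.5 = 136 rpm.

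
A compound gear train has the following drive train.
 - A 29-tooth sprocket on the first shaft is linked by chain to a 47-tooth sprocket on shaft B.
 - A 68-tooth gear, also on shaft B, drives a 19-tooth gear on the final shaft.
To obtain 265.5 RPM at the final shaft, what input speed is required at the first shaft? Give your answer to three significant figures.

120 RPM

Overall ratio R = 1.6207 × 0.27941 = 0.45284.
Required input speed = output speed × R = 265.5 × 0.45284 = 120.23 RPM.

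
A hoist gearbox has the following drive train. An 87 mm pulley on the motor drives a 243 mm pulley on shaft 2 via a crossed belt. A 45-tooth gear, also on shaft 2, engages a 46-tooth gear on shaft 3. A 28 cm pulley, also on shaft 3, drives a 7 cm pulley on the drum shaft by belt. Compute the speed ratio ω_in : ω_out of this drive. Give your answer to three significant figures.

Each stage contributes driven/driver: belt 243/87 = 2.7931, gear mesh 46/45 = 1.0222, belt 7/28 = 0.25.
Overall: 2.7931 × 1.0222 × 0.25 = 0.71379.

0.714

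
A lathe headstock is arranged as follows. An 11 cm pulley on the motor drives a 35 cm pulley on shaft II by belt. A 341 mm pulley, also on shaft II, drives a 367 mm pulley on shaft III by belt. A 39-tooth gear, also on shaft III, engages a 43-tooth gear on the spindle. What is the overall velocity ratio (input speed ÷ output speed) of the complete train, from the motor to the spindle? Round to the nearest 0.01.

3.78

Each stage contributes driven/driver: belt 35/11 = 3.1818, belt 367/341 = 1.0762, gear mesh 43/39 = 1.1026.
Overall: 3.1818 × 1.0762 × 1.1026 = 3.7756.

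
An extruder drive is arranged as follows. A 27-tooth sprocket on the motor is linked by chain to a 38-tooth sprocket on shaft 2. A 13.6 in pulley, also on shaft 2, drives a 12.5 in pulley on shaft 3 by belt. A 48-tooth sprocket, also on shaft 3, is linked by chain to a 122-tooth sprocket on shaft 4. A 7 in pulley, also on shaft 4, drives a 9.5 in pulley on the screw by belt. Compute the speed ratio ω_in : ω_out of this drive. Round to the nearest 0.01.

Each stage contributes driven/driver: chain 38/27 = 1.4074, belt 12.5/13.6 = 0.91912, chain 122/48 = 2.5417, belt 9.5/7 = 1.3571.
Overall: 1.4074 × 0.91912 × 2.5417 × 1.3571 = 4.4621.

4.46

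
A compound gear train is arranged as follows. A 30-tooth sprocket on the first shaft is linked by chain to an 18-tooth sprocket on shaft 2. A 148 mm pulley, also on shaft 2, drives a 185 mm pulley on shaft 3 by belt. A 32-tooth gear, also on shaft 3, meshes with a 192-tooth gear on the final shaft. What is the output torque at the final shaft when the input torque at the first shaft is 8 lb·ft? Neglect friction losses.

36 lb·ft

Chain: ratio = 18/30 = 0.6; torque at shaft 2 = 8 × 0.6 = 4.8 lb·ft.
Belt: ratio = 185/148 = 1.25; torque at shaft 3 = 4.8 × 1.25 = 6 lb·ft.
Gear mesh: ratio = 192/32 = 6; torque at the final shaft = 6 × 6 = 36 lb·ft.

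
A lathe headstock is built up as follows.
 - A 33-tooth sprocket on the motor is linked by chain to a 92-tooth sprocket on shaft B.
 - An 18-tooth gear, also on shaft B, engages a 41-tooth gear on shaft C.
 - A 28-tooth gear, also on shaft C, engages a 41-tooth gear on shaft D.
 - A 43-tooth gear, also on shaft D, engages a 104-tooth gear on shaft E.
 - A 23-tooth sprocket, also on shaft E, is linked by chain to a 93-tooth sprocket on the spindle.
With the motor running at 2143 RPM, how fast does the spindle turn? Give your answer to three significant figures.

23.6 RPM

Chain: ratio = 92/33 = 2.7879, so shaft B turns at 2143 / 2.7879 = 768.68 RPM.
Gear mesh: ratio = 41/18 = 2.2778, so shaft C turns at 768.68 / 2.2778 = 337.47 RPM.
Gear mesh: ratio = 41/28 = 1.4643, so shaft D turns at 337.47 / 1.4643 = 230.47 RPM.
Gear mesh: ratio = 104/43 = 2.4186, so shaft E turns at 230.47 / 2.4186 = 95.29 RPM.
Chain: ratio = 93/23 = 4.0435, so the spindle turns at 95.29 / 4.0435 = 23.566 RPM.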